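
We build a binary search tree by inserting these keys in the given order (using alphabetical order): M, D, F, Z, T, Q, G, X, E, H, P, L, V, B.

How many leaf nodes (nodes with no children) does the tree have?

5

Resulting structure (node: left, right):
  M: L=D, R=Z
  D: L=B, R=F
  F: L=E, R=G
  Z: L=T, R=–
  T: L=Q, R=X
  Q: L=P, R=–
  G: L=–, R=H
  X: L=V, R=–
  E: L=–, R=–
  H: L=–, R=L
  P: L=–, R=–
  L: L=–, R=–
  V: L=–, R=–
  B: L=–, R=–

Leaves: B, E, L, P, V — 5 in total.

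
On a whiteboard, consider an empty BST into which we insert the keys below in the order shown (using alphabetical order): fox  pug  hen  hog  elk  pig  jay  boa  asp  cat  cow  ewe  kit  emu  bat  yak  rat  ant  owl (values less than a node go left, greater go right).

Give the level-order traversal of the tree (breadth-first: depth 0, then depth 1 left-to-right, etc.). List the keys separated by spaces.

Resulting structure (node: left, right):
  fox: L=elk, R=pug
  pug: L=hen, R=yak
  hen: L=–, R=hog
  hog: L=–, R=pig
  elk: L=boa, R=ewe
  pig: L=jay, R=–
  jay: L=–, R=kit
  boa: L=asp, R=cat
  asp: L=ant, R=bat
  cat: L=–, R=cow
  cow: L=–, R=–
  ewe: L=emu, R=–
  kit: L=–, R=owl
  emu: L=–, R=–
  bat: L=–, R=–
  yak: L=rat, R=–
  rat: L=–, R=–
  ant: L=–, R=–
  owl: L=–, R=–

fox elk pug boa ewe hen yak asp cat emu hog rat ant bat cow pig jay kit owl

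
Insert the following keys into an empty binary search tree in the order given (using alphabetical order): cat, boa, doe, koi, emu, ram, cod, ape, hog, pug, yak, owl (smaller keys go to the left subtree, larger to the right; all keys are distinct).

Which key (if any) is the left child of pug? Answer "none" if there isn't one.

owl

Insert cat: tree is empty, so cat becomes the root.
Insert boa: boa < cat → go left. Place as left child of cat.
Insert doe: doe > cat → go right. Place as right child of cat.
Insert koi: koi > cat → go right; koi > doe → go right. Place as right child of doe.
Insert emu: emu > cat → go right; emu > doe → go right; emu < koi → go left. Place as left child of koi.
Insert ram: ram > cat → go right; ram > doe → go right; ram > koi → go right. Place as right child of koi.
Insert cod: cod > cat → go right; cod < doe → go left. Place as left child of doe.
Insert ape: ape < cat → go left; ape < boa → go left. Place as left child of boa.
Insert hog: hog > cat → go right; hog > doe → go right; hog < koi → go left; hog > emu → go right. Place as right child of emu.
Insert pug: pug > cat → go right; pug > doe → go right; pug > koi → go right; pug < ram → go left. Place as left child of ram.
Insert yak: yak > cat → go right; yak > doe → go right; yak > koi → go right; yak > ram → go right. Place as right child of ram.
Insert owl: owl > cat → go right; owl > doe → go right; owl > koi → go right; owl < ram → go left; owl < pug → go left. Place as left child of pug.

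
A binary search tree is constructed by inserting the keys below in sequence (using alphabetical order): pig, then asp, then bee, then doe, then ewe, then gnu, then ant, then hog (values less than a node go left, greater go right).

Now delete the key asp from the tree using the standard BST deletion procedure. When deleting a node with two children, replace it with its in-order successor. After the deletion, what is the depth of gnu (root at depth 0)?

pig: root
asp: left child of pig (depth 1)
bee: right child of asp (depth 2)
doe: right child of bee (depth 3)
ewe: right child of doe (depth 4)
gnu: right child of ewe (depth 5)
ant: left child of asp (depth 2)
hog: right child of gnu (depth 6)

Delete asp (two children — replace with in-order successor).
After deletion, path to gnu: pig → bee → doe → ewe → gnu.

4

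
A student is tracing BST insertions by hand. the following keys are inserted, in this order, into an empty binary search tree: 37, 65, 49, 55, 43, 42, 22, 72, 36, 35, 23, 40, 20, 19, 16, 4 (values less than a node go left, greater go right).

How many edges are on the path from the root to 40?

5

37: root
65: right child of 37 (depth 1)
49: left child of 65 (depth 2)
55: right child of 49 (depth 3)
43: left child of 49 (depth 3)
42: left child of 43 (depth 4)
22: left child of 37 (depth 1)
72: right child of 65 (depth 2)
36: right child of 22 (depth 2)
35: left child of 36 (depth 3)
23: left child of 35 (depth 4)
40: left child of 42 (depth 5)
20: left child of 22 (depth 2)
19: left child of 20 (depth 3)
16: left child of 19 (depth 4)
4: left child of 16 (depth 5)

Path to 40: 37 → 65 → 49 → 43 → 42 → 40, which is 5 edges.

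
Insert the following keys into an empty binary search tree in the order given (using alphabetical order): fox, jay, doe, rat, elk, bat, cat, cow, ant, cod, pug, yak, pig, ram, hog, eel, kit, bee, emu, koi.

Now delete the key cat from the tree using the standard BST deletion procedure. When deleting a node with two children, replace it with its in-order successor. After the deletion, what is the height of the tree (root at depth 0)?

Insert fox: tree is empty, so fox becomes the root.
Insert jay: jay > fox → go right. Place as right child of fox.
Insert doe: doe < fox → go left. Place as left child of fox.
Insert rat: rat > fox → go right; rat > jay → go right. Place as right child of jay.
Insert elk: elk < fox → go left; elk > doe → go right. Place as right child of doe.
Insert bat: bat < fox → go left; bat < doe → go left. Place as left child of doe.
Insert cat: cat < fox → go left; cat < doe → go left; cat > bat → go right. Place as right child of bat.
Insert cow: cow < fox → go left; cow < doe → go left; cow > bat → go right; cow > cat → go right. Place as right child of cat.
Insert ant: ant < fox → go left; ant < doe → go left; ant < bat → go left. Place as left child of bat.
Insert cod: cod < fox → go left; cod < doe → go left; cod > bat → go right; cod > cat → go right; cod < cow → go left. Place as left child of cow.
Insert pug: pug > fox → go right; pug > jay → go right; pug < rat → go left. Place as left child of rat.
Insert yak: yak > fox → go right; yak > jay → go right; yak > rat → go right. Place as right child of rat.
Insert pig: pig > fox → go right; pig > jay → go right; pig < rat → go left; pig < pug → go left. Place as left child of pug.
Insert ram: ram > fox → go right; ram > jay → go right; ram < rat → go left; ram > pug → go right. Place as right child of pug.
Insert hog: hog > fox → go right; hog < jay → go left. Place as left child of jay.
Insert eel: eel < fox → go left; eel > doe → go right; eel < elk → go left. Place as left child of elk.
Insert kit: kit > fox → go right; kit > jay → go right; kit < rat → go left; kit < pug → go left; kit < pig → go left. Place as left child of pig.
Insert bee: bee < fox → go left; bee < doe → go left; bee > bat → go right; bee < cat → go left. Place as left child of cat.
Insert emu: emu < fox → go left; emu > doe → go right; emu > elk → go right. Place as right child of elk.
Insert koi: koi > fox → go right; koi > jay → go right; koi < rat → go left; koi < pug → go left; koi < pig → go left; koi > kit → go right. Place as right child of kit.

Delete cat (two children — replace with in-order successor).
After deletion, deepest node is koi at depth 6.

6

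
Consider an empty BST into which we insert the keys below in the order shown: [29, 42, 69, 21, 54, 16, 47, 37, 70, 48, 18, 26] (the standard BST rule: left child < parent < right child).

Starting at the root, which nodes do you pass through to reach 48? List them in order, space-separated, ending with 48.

29 42 69 54 47 48

29: root
42: right child of 29 (depth 1)
69: right child of 42 (depth 2)
21: left child of 29 (depth 1)
54: left child of 69 (depth 3)
16: left child of 21 (depth 2)
47: left child of 54 (depth 4)
37: left child of 42 (depth 2)
70: right child of 69 (depth 3)
48: right child of 47 (depth 5)
18: right child of 16 (depth 3)
26: right child of 21 (depth 2)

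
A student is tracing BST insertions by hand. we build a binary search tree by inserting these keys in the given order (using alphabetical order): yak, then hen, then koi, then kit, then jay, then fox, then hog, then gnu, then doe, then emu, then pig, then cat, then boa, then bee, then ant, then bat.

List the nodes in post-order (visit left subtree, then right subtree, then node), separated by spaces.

Insert yak: tree is empty, so yak becomes the root.
Insert hen: hen < yak → go left. Place as left child of yak.
Insert koi: koi < yak → go left; koi > hen → go right. Place as right child of hen.
Insert kit: kit < yak → go left; kit > hen → go right; kit < koi → go left. Place as left child of koi.
Insert jay: jay < yak → go left; jay > hen → go right; jay < koi → go left; jay < kit → go left. Place as left child of kit.
Insert fox: fox < yak → go left; fox < hen → go left. Place as left child of hen.
Insert hog: hog < yak → go left; hog > hen → go right; hog < koi → go left; hog < kit → go left; hog < jay → go left. Place as left child of jay.
Insert gnu: gnu < yak → go left; gnu < hen → go left; gnu > fox → go right. Place as right child of fox.
Insert doe: doe < yak → go left; doe < hen → go left; doe < fox → go left. Place as left child of fox.
Insert emu: emu < yak → go left; emu < hen → go left; emu < fox → go left; emu > doe → go right. Place as right child of doe.
Insert pig: pig < yak → go left; pig > hen → go right; pig > koi → go right. Place as right child of koi.
Insert cat: cat < yak → go left; cat < hen → go left; cat < fox → go left; cat < doe → go left. Place as left child of doe.
Insert boa: boa < yak → go left; boa < hen → go left; boa < fox → go left; boa < doe → go left; boa < cat → go left. Place as left child of cat.
Insert bee: bee < yak → go left; bee < hen → go left; bee < fox → go left; bee < doe → go left; bee < cat → go left; bee < boa → go left. Place as left child of boa.
Insert ant: ant < yak → go left; ant < hen → go left; ant < fox → go left; ant < doe → go left; ant < cat → go left; ant < boa → go left; ant < bee → go left. Place as left child of bee.
Insert bat: bat < yak → go left; bat < hen → go left; bat < fox → go left; bat < doe → go left; bat < cat → go left; bat < boa → go left; bat < bee → go left; bat > ant → go right. Place as right child of ant.

bat ant bee boa cat emu doe gnu fox hog jay kit pig koi hen yak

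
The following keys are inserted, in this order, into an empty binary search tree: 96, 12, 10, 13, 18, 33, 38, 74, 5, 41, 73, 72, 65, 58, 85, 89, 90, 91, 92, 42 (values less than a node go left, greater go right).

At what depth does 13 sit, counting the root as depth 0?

96: root
12: left child of 96 (depth 1)
10: left child of 12 (depth 2)
13: right child of 12 (depth 2)
18: right child of 13 (depth 3)
33: right child of 18 (depth 4)
38: right child of 33 (depth 5)
74: right child of 38 (depth 6)
5: left child of 10 (depth 3)
41: left child of 74 (depth 7)
73: right child of 41 (depth 8)
72: left child of 73 (depth 9)
65: left child of 72 (depth 10)
58: left child of 65 (depth 11)
85: right child of 74 (depth 7)
89: right child of 85 (depth 8)
90: right child of 89 (depth 9)
91: right child of 90 (depth 10)
92: right child of 91 (depth 11)
42: left child of 58 (depth 12)

Path to 13: 96 → 12 → 13, which is 2 edges.

2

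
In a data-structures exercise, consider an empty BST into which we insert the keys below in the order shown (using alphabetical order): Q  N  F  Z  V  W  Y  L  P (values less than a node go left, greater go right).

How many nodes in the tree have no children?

Q: root
N: left child of Q (depth 1)
F: left child of N (depth 2)
Z: right child of Q (depth 1)
V: left child of Z (depth 2)
W: right child of V (depth 3)
Y: right child of W (depth 4)
L: right child of F (depth 3)
P: right child of N (depth 2)

Leaves: L, P, Y — 3 in total.

3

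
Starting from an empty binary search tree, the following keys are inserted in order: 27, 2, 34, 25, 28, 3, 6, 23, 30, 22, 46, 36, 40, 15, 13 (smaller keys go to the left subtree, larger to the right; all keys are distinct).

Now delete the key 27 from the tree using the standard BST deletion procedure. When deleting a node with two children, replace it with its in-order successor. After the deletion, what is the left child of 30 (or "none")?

27: root
2: left child of 27 (depth 1)
34: right child of 27 (depth 1)
25: right child of 2 (depth 2)
28: left child of 34 (depth 2)
3: left child of 25 (depth 3)
6: right child of 3 (depth 4)
23: right child of 6 (depth 5)
30: right child of 28 (depth 3)
22: left child of 23 (depth 6)
46: right child of 34 (depth 2)
36: left child of 46 (depth 3)
40: right child of 36 (depth 4)
15: left child of 22 (depth 7)
13: left child of 15 (depth 8)

Delete 27 (two children — replace with in-order successor).
After deletion, 30's left child: none.

none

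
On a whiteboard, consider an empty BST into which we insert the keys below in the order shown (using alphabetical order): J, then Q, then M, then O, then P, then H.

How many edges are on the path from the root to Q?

1

Resulting structure (node: left, right):
  J: L=H, R=Q
  Q: L=M, R=–
  M: L=–, R=O
  O: L=–, R=P
  P: L=–, R=–
  H: L=–, R=–

Path to Q: J → Q, which is 1 edge.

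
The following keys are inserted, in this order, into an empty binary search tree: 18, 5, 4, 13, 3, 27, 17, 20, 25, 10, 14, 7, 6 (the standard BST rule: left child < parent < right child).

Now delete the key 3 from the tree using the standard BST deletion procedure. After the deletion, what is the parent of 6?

Insert 18: tree is empty, so 18 becomes the root.
Insert 5: 5 < 18 → go left. Place as left child of 18.
Insert 4: 4 < 18 → go left; 4 < 5 → go left. Place as left child of 5.
Insert 13: 13 < 18 → go left; 13 > 5 → go right. Place as right child of 5.
Insert 3: 3 < 18 → go left; 3 < 5 → go left; 3 < 4 → go left. Place as left child of 4.
Insert 27: 27 > 18 → go right. Place as right child of 18.
Insert 17: 17 < 18 → go left; 17 > 5 → go right; 17 > 13 → go right. Place as right child of 13.
Insert 20: 20 > 18 → go right; 20 < 27 → go left. Place as left child of 27.
Insert 25: 25 > 18 → go right; 25 < 27 → go left; 25 > 20 → go right. Place as right child of 20.
Insert 10: 10 < 18 → go left; 10 > 5 → go right; 10 < 13 → go left. Place as left child of 13.
Insert 14: 14 < 18 → go left; 14 > 5 → go right; 14 > 13 → go right; 14 < 17 → go left. Place as left child of 17.
Insert 7: 7 < 18 → go left; 7 > 5 → go right; 7 < 13 → go left; 7 < 10 → go left. Place as left child of 10.
Insert 6: 6 < 18 → go left; 6 > 5 → go right; 6 < 13 → go left; 6 < 10 → go left; 6 < 7 → go left. Place as left child of 7.

Delete 3 (at most one child — splice it out).
After deletion, 6's parent is 7.

7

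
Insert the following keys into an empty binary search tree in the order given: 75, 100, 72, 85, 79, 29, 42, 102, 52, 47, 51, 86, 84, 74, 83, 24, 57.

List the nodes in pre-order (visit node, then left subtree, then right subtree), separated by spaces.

75 72 29 24 42 52 47 51 57 74 100 85 79 84 83 86 102

75: root
100: right child of 75 (depth 1)
72: left child of 75 (depth 1)
85: left child of 100 (depth 2)
79: left child of 85 (depth 3)
29: left child of 72 (depth 2)
42: right child of 29 (depth 3)
102: right child of 100 (depth 2)
52: right child of 42 (depth 4)
47: left child of 52 (depth 5)
51: right child of 47 (depth 6)
86: right child of 85 (depth 3)
84: right child of 79 (depth 4)
74: right child of 72 (depth 2)
83: left child of 84 (depth 5)
24: left child of 29 (depth 3)
57: right child of 52 (depth 5)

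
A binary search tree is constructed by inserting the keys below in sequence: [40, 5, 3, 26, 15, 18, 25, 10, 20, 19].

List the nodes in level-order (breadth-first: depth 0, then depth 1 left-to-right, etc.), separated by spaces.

Resulting structure (node: left, right):
  40: L=5, R=–
  5: L=3, R=26
  3: L=–, R=–
  26: L=15, R=–
  15: L=10, R=18
  18: L=–, R=25
  25: L=20, R=–
  10: L=–, R=–
  20: L=19, R=–
  19: L=–, R=–

40 5 3 26 15 10 18 25 20 19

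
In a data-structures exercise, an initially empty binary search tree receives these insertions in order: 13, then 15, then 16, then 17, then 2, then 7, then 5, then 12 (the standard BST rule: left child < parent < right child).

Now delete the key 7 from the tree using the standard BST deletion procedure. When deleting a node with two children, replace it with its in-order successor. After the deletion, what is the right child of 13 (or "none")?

15

Resulting structure (node: left, right):
  13: L=2, R=15
  15: L=–, R=16
  16: L=–, R=17
  17: L=–, R=–
  2: L=–, R=7
  7: L=5, R=12
  5: L=–, R=–
  12: L=–, R=–

Delete 7 (two children — replace with in-order successor).
After deletion, 13's right child: 15.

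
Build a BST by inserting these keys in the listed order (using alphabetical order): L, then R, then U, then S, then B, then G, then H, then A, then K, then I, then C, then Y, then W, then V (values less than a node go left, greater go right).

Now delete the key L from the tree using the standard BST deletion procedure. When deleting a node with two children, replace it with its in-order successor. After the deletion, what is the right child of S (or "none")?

L: root
R: right child of L (depth 1)
U: right child of R (depth 2)
S: left child of U (depth 3)
B: left child of L (depth 1)
G: right child of B (depth 2)
H: right child of G (depth 3)
A: left child of B (depth 2)
K: right child of H (depth 4)
I: left child of K (depth 5)
C: left child of G (depth 3)
Y: right child of U (depth 3)
W: left child of Y (depth 4)
V: left child of W (depth 5)

Delete L (two children — replace with in-order successor).
After deletion, S's right child: none.

none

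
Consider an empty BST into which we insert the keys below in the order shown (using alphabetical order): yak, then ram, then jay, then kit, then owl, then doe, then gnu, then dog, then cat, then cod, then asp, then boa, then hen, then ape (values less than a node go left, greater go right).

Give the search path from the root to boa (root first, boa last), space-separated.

yak: root
ram: left child of yak (depth 1)
jay: left child of ram (depth 2)
kit: right child of jay (depth 3)
owl: right child of kit (depth 4)
doe: left child of jay (depth 3)
gnu: right child of doe (depth 4)
dog: left child of gnu (depth 5)
cat: left child of doe (depth 4)
cod: right child of cat (depth 5)
asp: left child of cat (depth 5)
boa: right child of asp (depth 6)
hen: right child of gnu (depth 5)
ape: left child of asp (depth 6)

yak ram jay doe cat asp boa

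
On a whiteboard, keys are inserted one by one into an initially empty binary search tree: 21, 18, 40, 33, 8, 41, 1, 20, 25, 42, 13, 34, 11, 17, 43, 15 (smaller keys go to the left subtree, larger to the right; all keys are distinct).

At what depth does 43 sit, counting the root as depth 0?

21: root
18: left child of 21 (depth 1)
40: right child of 21 (depth 1)
33: left child of 40 (depth 2)
8: left child of 18 (depth 2)
41: right child of 40 (depth 2)
1: left child of 8 (depth 3)
20: right child of 18 (depth 2)
25: left child of 33 (depth 3)
42: right child of 41 (depth 3)
13: right child of 8 (depth 3)
34: right child of 33 (depth 3)
11: left child of 13 (depth 4)
17: right child of 13 (depth 4)
43: right child of 42 (depth 4)
15: left child of 17 (depth 5)

Path to 43: 21 → 40 → 41 → 42 → 43, which is 4 edges.

4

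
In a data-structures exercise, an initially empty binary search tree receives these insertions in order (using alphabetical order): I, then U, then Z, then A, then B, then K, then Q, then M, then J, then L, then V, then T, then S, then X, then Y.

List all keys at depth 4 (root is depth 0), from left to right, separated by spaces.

M T X

Insert I: tree is empty, so I becomes the root.
Insert U: U > I → go right. Place as right child of I.
Insert Z: Z > I → go right; Z > U → go right. Place as right child of U.
Insert A: A < I → go left. Place as left child of I.
Insert B: B < I → go left; B > A → go right. Place as right child of A.
Insert K: K > I → go right; K < U → go left. Place as left child of U.
Insert Q: Q > I → go right; Q < U → go left; Q > K → go right. Place as right child of K.
Insert M: M > I → go right; M < U → go left; M > K → go right; M < Q → go left. Place as left child of Q.
Insert J: J > I → go right; J < U → go left; J < K → go left. Place as left child of K.
Insert L: L > I → go right; L < U → go left; L > K → go right; L < Q → go left; L < M → go left. Place as left child of M.
Insert V: V > I → go right; V > U → go right; V < Z → go left. Place as left child of Z.
Insert T: T > I → go right; T < U → go left; T > K → go right; T > Q → go right. Place as right child of Q.
Insert S: S > I → go right; S < U → go left; S > K → go right; S > Q → go right; S < T → go left. Place as left child of T.
Insert X: X > I → go right; X > U → go right; X < Z → go left; X > V → go right. Place as right child of V.
Insert Y: Y > I → go right; Y > U → go right; Y < Z → go left; Y > V → go right; Y > X → go right. Place as right child of X.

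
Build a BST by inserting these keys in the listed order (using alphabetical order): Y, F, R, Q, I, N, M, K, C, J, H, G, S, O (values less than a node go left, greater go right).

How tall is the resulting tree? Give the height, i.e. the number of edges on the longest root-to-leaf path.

Y: root
F: left child of Y (depth 1)
R: right child of F (depth 2)
Q: left child of R (depth 3)
I: left child of Q (depth 4)
N: right child of I (depth 5)
M: left child of N (depth 6)
K: left child of M (depth 7)
C: left child of F (depth 2)
J: left child of K (depth 8)
H: left child of I (depth 5)
G: left child of H (depth 6)
S: right child of R (depth 3)
O: right child of N (depth 6)

The deepest node is J at depth 8.

8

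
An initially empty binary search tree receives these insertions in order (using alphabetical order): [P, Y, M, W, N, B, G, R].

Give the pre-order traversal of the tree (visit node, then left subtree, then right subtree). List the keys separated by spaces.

Resulting structure (node: left, right):
  P: L=M, R=Y
  Y: L=W, R=–
  M: L=B, R=N
  W: L=R, R=–
  N: L=–, R=–
  B: L=–, R=G
  G: L=–, R=–
  R: L=–, R=–

P M B G N Y W R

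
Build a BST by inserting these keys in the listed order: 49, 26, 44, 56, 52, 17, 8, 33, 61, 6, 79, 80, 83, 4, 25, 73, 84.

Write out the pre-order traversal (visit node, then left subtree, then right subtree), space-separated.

Insert 49: tree is empty, so 49 becomes the root.
Insert 26: 26 < 49 → go left. Place as left child of 49.
Insert 44: 44 < 49 → go left; 44 > 26 → go right. Place as right child of 26.
Insert 56: 56 > 49 → go right. Place as right child of 49.
Insert 52: 52 > 49 → go right; 52 < 56 → go left. Place as left child of 56.
Insert 17: 17 < 49 → go left; 17 < 26 → go left. Place as left child of 26.
Insert 8: 8 < 49 → go left; 8 < 26 → go left; 8 < 17 → go left. Place as left child of 17.
Insert 33: 33 < 49 → go left; 33 > 26 → go right; 33 < 44 → go left. Place as left child of 44.
Insert 61: 61 > 49 → go right; 61 > 56 → go right. Place as right child of 56.
Insert 6: 6 < 49 → go left; 6 < 26 → go left; 6 < 17 → go left; 6 < 8 → go left. Place as left child of 8.
Insert 79: 79 > 49 → go right; 79 > 56 → go right; 79 > 61 → go right. Place as right child of 61.
Insert 80: 80 > 49 → go right; 80 > 56 → go right; 80 > 61 → go right; 80 > 79 → go right. Place as right child of 79.
Insert 83: 83 > 49 → go right; 83 > 56 → go right; 83 > 61 → go right; 83 > 79 → go right; 83 > 80 → go right. Place as right child of 80.
Insert 4: 4 < 49 → go left; 4 < 26 → go left; 4 < 17 → go left; 4 < 8 → go left; 4 < 6 → go left. Place as left child of 6.
Insert 25: 25 < 49 → go left; 25 < 26 → go left; 25 > 17 → go right. Place as right child of 17.
Insert 73: 73 > 49 → go right; 73 > 56 → go right; 73 > 61 → go right; 73 < 79 → go left. Place as left child of 79.
Insert 84: 84 > 49 → go right; 84 > 56 → go right; 84 > 61 → go right; 84 > 79 → go right; 84 > 80 → go right; 84 > 83 → go right. Place as right child of 83.

49 26 17 8 6 4 25 44 33 56 52 61 79 73 80 83 84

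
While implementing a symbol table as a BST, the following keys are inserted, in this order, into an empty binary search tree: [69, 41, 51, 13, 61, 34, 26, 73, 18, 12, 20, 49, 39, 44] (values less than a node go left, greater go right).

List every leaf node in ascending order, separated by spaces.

12 20 39 44 61 73

Insert 69: tree is empty, so 69 becomes the root.
Insert 41: 41 < 69 → go left. Place as left child of 69.
Insert 51: 51 < 69 → go left; 51 > 41 → go right. Place as right child of 41.
Insert 13: 13 < 69 → go left; 13 < 41 → go left. Place as left child of 41.
Insert 61: 61 < 69 → go left; 61 > 41 → go right; 61 > 51 → go right. Place as right child of 51.
Insert 34: 34 < 69 → go left; 34 < 41 → go left; 34 > 13 → go right. Place as right child of 13.
Insert 26: 26 < 69 → go left; 26 < 41 → go left; 26 > 13 → go right; 26 < 34 → go left. Place as left child of 34.
Insert 73: 73 > 69 → go right. Place as right child of 69.
Insert 18: 18 < 69 → go left; 18 < 41 → go left; 18 > 13 → go right; 18 < 34 → go left; 18 < 26 → go left. Place as left child of 26.
Insert 12: 12 < 69 → go left; 12 < 41 → go left; 12 < 13 → go left. Place as left child of 13.
Insert 20: 20 < 69 → go left; 20 < 41 → go left; 20 > 13 → go right; 20 < 34 → go left; 20 < 26 → go left; 20 > 18 → go right. Place as right child of 18.
Insert 49: 49 < 69 → go left; 49 > 41 → go right; 49 < 51 → go left. Place as left child of 51.
Insert 39: 39 < 69 → go left; 39 < 41 → go left; 39 > 13 → go right; 39 > 34 → go right. Place as right child of 34.
Insert 44: 44 < 69 → go left; 44 > 41 → go right; 44 < 51 → go left; 44 < 49 → go left. Place as left child of 49.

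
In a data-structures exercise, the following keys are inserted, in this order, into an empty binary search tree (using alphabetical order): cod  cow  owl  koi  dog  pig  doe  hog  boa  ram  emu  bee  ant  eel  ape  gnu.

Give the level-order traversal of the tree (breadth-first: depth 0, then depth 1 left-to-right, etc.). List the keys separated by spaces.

cod: root
cow: right child of cod (depth 1)
owl: right child of cow (depth 2)
koi: left child of owl (depth 3)
dog: left child of koi (depth 4)
pig: right child of owl (depth 3)
doe: left child of dog (depth 5)
hog: right child of dog (depth 5)
boa: left child of cod (depth 1)
ram: right child of pig (depth 4)
emu: left child of hog (depth 6)
bee: left child of boa (depth 2)
ant: left child of bee (depth 3)
eel: left child of emu (depth 7)
ape: right child of ant (depth 4)
gnu: right child of emu (depth 7)

cod boa cow bee owl ant koi pig ape dog ram doe hog emu eel gnu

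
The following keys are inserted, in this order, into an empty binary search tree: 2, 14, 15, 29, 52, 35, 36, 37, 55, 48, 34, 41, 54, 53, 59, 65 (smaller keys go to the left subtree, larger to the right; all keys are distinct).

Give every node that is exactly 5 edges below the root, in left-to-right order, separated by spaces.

Resulting structure (node: left, right):
  2: L=–, R=14
  14: L=–, R=15
  15: L=–, R=29
  29: L=–, R=52
  52: L=35, R=55
  35: L=34, R=36
  36: L=–, R=37
  37: L=–, R=48
  55: L=54, R=59
  48: L=41, R=–
  34: L=–, R=–
  41: L=–, R=–
  54: L=53, R=–
  53: L=–, R=–
  59: L=–, R=65
  65: L=–, R=–

35 55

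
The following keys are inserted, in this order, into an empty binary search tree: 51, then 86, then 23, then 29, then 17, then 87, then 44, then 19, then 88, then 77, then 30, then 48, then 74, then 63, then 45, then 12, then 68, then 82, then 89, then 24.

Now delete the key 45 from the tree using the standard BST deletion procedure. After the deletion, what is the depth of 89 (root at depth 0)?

Resulting structure (node: left, right):
  51: L=23, R=86
  86: L=77, R=87
  23: L=17, R=29
  29: L=24, R=44
  17: L=12, R=19
  87: L=–, R=88
  44: L=30, R=48
  19: L=–, R=–
  88: L=–, R=89
  77: L=74, R=82
  30: L=–, R=–
  48: L=45, R=–
  74: L=63, R=–
  63: L=–, R=68
  45: L=–, R=–
  12: L=–, R=–
  68: L=–, R=–
  82: L=–, R=–
  89: L=–, R=–
  24: L=–, R=–

Delete 45 (at most one child — splice it out).
After deletion, path to 89: 51 → 86 → 87 → 88 → 89.

4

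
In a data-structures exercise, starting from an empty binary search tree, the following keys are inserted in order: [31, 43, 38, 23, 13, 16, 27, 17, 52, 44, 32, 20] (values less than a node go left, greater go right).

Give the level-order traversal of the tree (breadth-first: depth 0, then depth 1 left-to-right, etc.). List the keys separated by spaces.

31 23 43 13 27 38 52 16 32 44 17 20

Insert 31: tree is empty, so 31 becomes the root.
Insert 43: 43 > 31 → go right. Place as right child of 31.
Insert 38: 38 > 31 → go right; 38 < 43 → go left. Place as left child of 43.
Insert 23: 23 < 31 → go left. Place as left child of 31.
Insert 13: 13 < 31 → go left; 13 < 23 → go left. Place as left child of 23.
Insert 16: 16 < 31 → go left; 16 < 23 → go left; 16 > 13 → go right. Place as right child of 13.
Insert 27: 27 < 31 → go left; 27 > 23 → go right. Place as right child of 23.
Insert 17: 17 < 31 → go left; 17 < 23 → go left; 17 > 13 → go right; 17 > 16 → go right. Place as right child of 16.
Insert 52: 52 > 31 → go right; 52 > 43 → go right. Place as right child of 43.
Insert 44: 44 > 31 → go right; 44 > 43 → go right; 44 < 52 → go left. Place as left child of 52.
Insert 32: 32 > 31 → go right; 32 < 43 → go left; 32 < 38 → go left. Place as left child of 38.
Insert 20: 20 < 31 → go left; 20 < 23 → go left; 20 > 13 → go right; 20 > 16 → go right; 20 > 17 → go right. Place as right child of 17.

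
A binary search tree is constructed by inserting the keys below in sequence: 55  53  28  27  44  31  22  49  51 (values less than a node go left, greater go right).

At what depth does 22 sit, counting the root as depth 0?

Resulting structure (node: left, right):
  55: L=53, R=–
  53: L=28, R=–
  28: L=27, R=44
  27: L=22, R=–
  44: L=31, R=49
  31: L=–, R=–
  22: L=–, R=–
  49: L=–, R=51
  51: L=–, R=–

Path to 22: 55 → 53 → 28 → 27 → 22, which is 4 edges.

4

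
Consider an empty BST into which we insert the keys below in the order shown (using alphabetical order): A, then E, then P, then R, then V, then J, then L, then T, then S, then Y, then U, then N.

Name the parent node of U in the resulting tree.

Insert A: tree is empty, so A becomes the root.
Insert E: E > A → go right. Place as right child of A.
Insert P: P > A → go right; P > E → go right. Place as right child of E.
Insert R: R > A → go right; R > E → go right; R > P → go right. Place as right child of P.
Insert V: V > A → go right; V > E → go right; V > P → go right; V > R → go right. Place as right child of R.
Insert J: J > A → go right; J > E → go right; J < P → go left. Place as left child of P.
Insert L: L > A → go right; L > E → go right; L < P → go left; L > J → go right. Place as right child of J.
Insert T: T > A → go right; T > E → go right; T > P → go right; T > R → go right; T < V → go left. Place as left child of V.
Insert S: S > A → go right; S > E → go right; S > P → go right; S > R → go right; S < V → go left; S < T → go left. Place as left child of T.
Insert Y: Y > A → go right; Y > E → go right; Y > P → go right; Y > R → go right; Y > V → go right. Place as right child of V.
Insert U: U > A → go right; U > E → go right; U > P → go right; U > R → go right; U < V → go left; U > T → go right. Place as right child of T.
Insert N: N > A → go right; N > E → go right; N < P → go left; N > J → go right; N > L → go right. Place as right child of L.

T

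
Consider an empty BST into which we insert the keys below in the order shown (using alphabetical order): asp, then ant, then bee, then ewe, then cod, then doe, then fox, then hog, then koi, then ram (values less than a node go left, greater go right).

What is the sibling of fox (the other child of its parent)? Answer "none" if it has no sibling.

Resulting structure (node: left, right):
  asp: L=ant, R=bee
  ant: L=–, R=–
  bee: L=–, R=ewe
  ewe: L=cod, R=fox
  cod: L=–, R=doe
  doe: L=–, R=–
  fox: L=–, R=hog
  hog: L=–, R=koi
  koi: L=–, R=ram
  ram: L=–, R=–

fox's parent is ewe; the other child of ewe is cod.

cod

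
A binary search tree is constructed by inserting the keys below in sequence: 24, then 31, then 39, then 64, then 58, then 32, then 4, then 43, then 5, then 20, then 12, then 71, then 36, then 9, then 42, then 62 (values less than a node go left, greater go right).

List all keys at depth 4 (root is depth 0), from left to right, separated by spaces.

Insert 24: tree is empty, so 24 becomes the root.
Insert 31: 31 > 24 → go right. Place as right child of 24.
Insert 39: 39 > 24 → go right; 39 > 31 → go right. Place as right child of 31.
Insert 64: 64 > 24 → go right; 64 > 31 → go right; 64 > 39 → go right. Place as right child of 39.
Insert 58: 58 > 24 → go right; 58 > 31 → go right; 58 > 39 → go right; 58 < 64 → go left. Place as left child of 64.
Insert 32: 32 > 24 → go right; 32 > 31 → go right; 32 < 39 → go left. Place as left child of 39.
Insert 4: 4 < 24 → go left. Place as left child of 24.
Insert 43: 43 > 24 → go right; 43 > 31 → go right; 43 > 39 → go right; 43 < 64 → go left; 43 < 58 → go left. Place as left child of 58.
Insert 5: 5 < 24 → go left; 5 > 4 → go right. Place as right child of 4.
Insert 20: 20 < 24 → go left; 20 > 4 → go right; 20 > 5 → go right. Place as right child of 5.
Insert 12: 12 < 24 → go left; 12 > 4 → go right; 12 > 5 → go right; 12 < 20 → go left. Place as left child of 20.
Insert 71: 71 > 24 → go right; 71 > 31 → go right; 71 > 39 → go right; 71 > 64 → go right. Place as right child of 64.
Insert 36: 36 > 24 → go right; 36 > 31 → go right; 36 < 39 → go left; 36 > 32 → go right. Place as right child of 32.
Insert 9: 9 < 24 → go left; 9 > 4 → go right; 9 > 5 → go right; 9 < 20 → go left; 9 < 12 → go left. Place as left child of 12.
Insert 42: 42 > 24 → go right; 42 > 31 → go right; 42 > 39 → go right; 42 < 64 → go left; 42 < 58 → go left; 42 < 43 → go left. Place as left child of 43.
Insert 62: 62 > 24 → go right; 62 > 31 → go right; 62 > 39 → go right; 62 < 64 → go left; 62 > 58 → go right. Place as right child of 58.

12 36 58 71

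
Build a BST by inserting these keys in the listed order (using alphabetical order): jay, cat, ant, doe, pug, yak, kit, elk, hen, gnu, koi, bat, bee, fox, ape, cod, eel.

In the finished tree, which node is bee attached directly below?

Insert jay: tree is empty, so jay becomes the root.
Insert cat: cat < jay → go left. Place as left child of jay.
Insert ant: ant < jay → go left; ant < cat → go left. Place as left child of cat.
Insert doe: doe < jay → go left; doe > cat → go right. Place as right child of cat.
Insert pug: pug > jay → go right. Place as right child of jay.
Insert yak: yak > jay → go right; yak > pug → go right. Place as right child of pug.
Insert kit: kit > jay → go right; kit < pug → go left. Place as left child of pug.
Insert elk: elk < jay → go left; elk > cat → go right; elk > doe → go right. Place as right child of doe.
Insert hen: hen < jay → go left; hen > cat → go right; hen > doe → go right; hen > elk → go right. Place as right child of elk.
Insert gnu: gnu < jay → go left; gnu > cat → go right; gnu > doe → go right; gnu > elk → go right; gnu < hen → go left. Place as left child of hen.
Insert koi: koi > jay → go right; koi < pug → go left; koi > kit → go right. Place as right child of kit.
Insert bat: bat < jay → go left; bat < cat → go left; bat > ant → go right. Place as right child of ant.
Insert bee: bee < jay → go left; bee < cat → go left; bee > ant → go right; bee > bat → go right. Place as right child of bat.
Insert fox: fox < jay → go left; fox > cat → go right; fox > doe → go right; fox > elk → go right; fox < hen → go left; fox < gnu → go left. Place as left child of gnu.
Insert ape: ape < jay → go left; ape < cat → go left; ape > ant → go right; ape < bat → go left. Place as left child of bat.
Insert cod: cod < jay → go left; cod > cat → go right; cod < doe → go left. Place as left child of doe.
Insert eel: eel < jay → go left; eel > cat → go right; eel > doe → go right; eel < elk → go left. Place as left child of elk.

bat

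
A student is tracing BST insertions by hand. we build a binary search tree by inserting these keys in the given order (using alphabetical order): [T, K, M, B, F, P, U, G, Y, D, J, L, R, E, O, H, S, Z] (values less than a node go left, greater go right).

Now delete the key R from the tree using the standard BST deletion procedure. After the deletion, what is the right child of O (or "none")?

none

Insert T: tree is empty, so T becomes the root.
Insert K: K < T → go left. Place as left child of T.
Insert M: M < T → go left; M > K → go right. Place as right child of K.
Insert B: B < T → go left; B < K → go left. Place as left child of K.
Insert F: F < T → go left; F < K → go left; F > B → go right. Place as right child of B.
Insert P: P < T → go left; P > K → go right; P > M → go right. Place as right child of M.
Insert U: U > T → go right. Place as right child of T.
Insert G: G < T → go left; G < K → go left; G > B → go right; G > F → go right. Place as right child of F.
Insert Y: Y > T → go right; Y > U → go right. Place as right child of U.
Insert D: D < T → go left; D < K → go left; D > B → go right; D < F → go left. Place as left child of F.
Insert J: J < T → go left; J < K → go left; J > B → go right; J > F → go right; J > G → go right. Place as right child of G.
Insert L: L < T → go left; L > K → go right; L < M → go left. Place as left child of M.
Insert R: R < T → go left; R > K → go right; R > M → go right; R > P → go right. Place as right child of P.
Insert E: E < T → go left; E < K → go left; E > B → go right; E < F → go left; E > D → go right. Place as right child of D.
Insert O: O < T → go left; O > K → go right; O > M → go right; O < P → go left. Place as left child of P.
Insert H: H < T → go left; H < K → go left; H > B → go right; H > F → go right; H > G → go right; H < J → go left. Place as left child of J.
Insert S: S < T → go left; S > K → go right; S > M → go right; S > P → go right; S > R → go right. Place as right child of R.
Insert Z: Z > T → go right; Z > U → go right; Z > Y → go right. Place as right child of Y.

Delete R (at most one child — splice it out).
After deletion, O's right child: none.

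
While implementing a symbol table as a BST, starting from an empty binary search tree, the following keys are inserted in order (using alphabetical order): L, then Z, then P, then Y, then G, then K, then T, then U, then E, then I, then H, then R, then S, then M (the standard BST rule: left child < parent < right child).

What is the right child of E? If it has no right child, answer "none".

none

L: root
Z: right child of L (depth 1)
P: left child of Z (depth 2)
Y: right child of P (depth 3)
G: left child of L (depth 1)
K: right child of G (depth 2)
T: left child of Y (depth 4)
U: right child of T (depth 5)
E: left child of G (depth 2)
I: left child of K (depth 3)
H: left child of I (depth 4)
R: left child of T (depth 5)
S: right child of R (depth 6)
M: left child of P (depth 3)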